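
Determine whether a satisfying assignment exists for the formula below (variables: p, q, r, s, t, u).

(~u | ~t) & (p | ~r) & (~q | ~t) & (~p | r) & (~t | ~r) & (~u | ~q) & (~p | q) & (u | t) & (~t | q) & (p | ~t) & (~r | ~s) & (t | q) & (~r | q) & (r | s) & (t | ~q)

Suppose u = 0.
Unit clause (t) forces t = 1.
Unit clause (~q) forces q = 0.
That conflicts with the unit clause (q).
Backtrack on u: now try u = 1.
Unit clause (~t) forces t = 0.
Unit clause (~q) forces q = 0.
That conflicts with the unit clause (q).
Neither u = 1 nor u = 0 works.
No assignment satisfies every clause.

No, unsatisfiable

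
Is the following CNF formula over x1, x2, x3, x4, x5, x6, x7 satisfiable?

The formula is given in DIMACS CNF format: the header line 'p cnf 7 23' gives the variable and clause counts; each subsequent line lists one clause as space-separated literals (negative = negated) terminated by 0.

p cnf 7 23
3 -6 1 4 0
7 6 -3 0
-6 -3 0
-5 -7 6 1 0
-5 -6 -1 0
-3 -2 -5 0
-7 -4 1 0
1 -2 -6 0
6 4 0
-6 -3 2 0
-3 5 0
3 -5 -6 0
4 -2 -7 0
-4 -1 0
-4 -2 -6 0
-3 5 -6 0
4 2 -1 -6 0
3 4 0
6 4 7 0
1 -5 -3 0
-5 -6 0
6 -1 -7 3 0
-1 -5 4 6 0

Yes

Branch on x6: set x6 = False.
The clause (x4) is unit, so x4 = True.
The clause (¬x1) is unit, so x1 = False.
The clause (¬x7) is unit, so x7 = False.
The clause (¬x3) is unit, so x3 = False.
All clauses hold; x2, x5 can take either value.
A satisfying assignment: x1 ↦ False; x2 ↦ True; x3 ↦ False; x4 ↦ True; x5 ↦ False; x6 ↦ False; x7 ↦ False.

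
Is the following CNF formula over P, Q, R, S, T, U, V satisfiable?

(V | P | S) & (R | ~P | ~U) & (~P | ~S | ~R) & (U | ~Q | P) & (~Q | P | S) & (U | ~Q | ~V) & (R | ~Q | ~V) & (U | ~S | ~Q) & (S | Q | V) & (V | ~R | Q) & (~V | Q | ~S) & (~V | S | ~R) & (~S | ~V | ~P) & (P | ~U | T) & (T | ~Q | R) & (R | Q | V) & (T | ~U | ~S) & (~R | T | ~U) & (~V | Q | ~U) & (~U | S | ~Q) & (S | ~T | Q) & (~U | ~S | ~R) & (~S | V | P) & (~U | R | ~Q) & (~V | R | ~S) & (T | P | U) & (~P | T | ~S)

Try V = 0.
Try P = 1.
Try R = 0.
Unit clause (~U) forces U = 0.
Unit clause (Q) forces Q = 1.
Unit clause (~S) forces S = 0.
Unit clause (T) forces T = 1.
This assignment satisfies each clause.
A satisfying assignment: P ↦ 1,  Q ↦ 1,  R ↦ 0,  S ↦ 0,  T ↦ 1,  U ↦ 0,  V ↦ 0.

Yes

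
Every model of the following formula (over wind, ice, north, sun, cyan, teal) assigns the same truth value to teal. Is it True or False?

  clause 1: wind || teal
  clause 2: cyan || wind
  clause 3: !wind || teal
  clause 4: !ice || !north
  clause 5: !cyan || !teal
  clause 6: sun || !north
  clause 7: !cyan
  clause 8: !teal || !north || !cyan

True

Suppose teal = false.
Unit clause (wind) forces wind = true.
That conflicts with the unit clause (!wind).
So every satisfying assignment has teal = True.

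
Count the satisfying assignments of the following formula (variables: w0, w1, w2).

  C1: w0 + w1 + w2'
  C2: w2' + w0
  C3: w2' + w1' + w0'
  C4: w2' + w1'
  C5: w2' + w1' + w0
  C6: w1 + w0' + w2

4

There are 2^3 = 8 truth assignments over (w0, w1, w2).
Check each against the 6 clauses (columns in the order w0, w1, w2):
  F F F  ✓ satisfies all
  F F T  ✗ fails (w0 + w1 + w2')
  F T F  ✓ satisfies all
  F T T  ✗ fails (w2' + w0)
  T F F  ✗ fails (w1 + w0' + w2)
  T F T  ✓ satisfies all
  T T F  ✓ satisfies all
  T T T  ✗ fails (w2' + w1' + w0')
4 of the 8 rows are models.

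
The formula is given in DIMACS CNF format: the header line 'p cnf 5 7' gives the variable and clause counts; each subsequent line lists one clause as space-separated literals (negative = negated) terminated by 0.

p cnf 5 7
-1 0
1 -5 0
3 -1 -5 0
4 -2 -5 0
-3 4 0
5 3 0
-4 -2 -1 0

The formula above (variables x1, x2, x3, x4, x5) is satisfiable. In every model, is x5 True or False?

False

Suppose x5 = True.
(¬x1) alone gives x1 = False.
Now (x1) is unsatisfied and unit — conflict.
So every satisfying assignment has x5 = False.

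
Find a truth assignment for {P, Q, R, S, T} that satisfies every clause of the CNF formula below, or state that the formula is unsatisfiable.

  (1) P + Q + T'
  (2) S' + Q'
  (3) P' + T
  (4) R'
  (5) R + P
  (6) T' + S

P ↦ 1, Q ↦ 0, R ↦ 0, S ↦ 1, T ↦ 1

(R') alone gives R = 0.
(P) alone gives P = 1.
(T) alone gives T = 1.
(S) alone gives S = 1.
(Q') alone gives Q = 0.
Every clause now holds.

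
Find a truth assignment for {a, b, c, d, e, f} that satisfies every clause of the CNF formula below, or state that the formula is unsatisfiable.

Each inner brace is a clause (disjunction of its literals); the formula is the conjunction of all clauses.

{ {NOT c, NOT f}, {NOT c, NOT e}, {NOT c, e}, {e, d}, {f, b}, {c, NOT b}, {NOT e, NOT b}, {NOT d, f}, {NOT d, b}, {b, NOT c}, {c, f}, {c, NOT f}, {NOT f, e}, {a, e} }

UNSATISFIABLE

Branch on c: set c = false.
Unit clause (NOT b) forces b = false.
Unit clause (f) forces f = true.
Now (NOT f) is unsatisfied and unit — conflict.
Undo c and try c = true.
Unit clause (NOT f) forces f = false.
Unit clause (NOT e) forces e = false.
Now (e) is unsatisfied and unit — conflict.
Neither c = true nor c = false works.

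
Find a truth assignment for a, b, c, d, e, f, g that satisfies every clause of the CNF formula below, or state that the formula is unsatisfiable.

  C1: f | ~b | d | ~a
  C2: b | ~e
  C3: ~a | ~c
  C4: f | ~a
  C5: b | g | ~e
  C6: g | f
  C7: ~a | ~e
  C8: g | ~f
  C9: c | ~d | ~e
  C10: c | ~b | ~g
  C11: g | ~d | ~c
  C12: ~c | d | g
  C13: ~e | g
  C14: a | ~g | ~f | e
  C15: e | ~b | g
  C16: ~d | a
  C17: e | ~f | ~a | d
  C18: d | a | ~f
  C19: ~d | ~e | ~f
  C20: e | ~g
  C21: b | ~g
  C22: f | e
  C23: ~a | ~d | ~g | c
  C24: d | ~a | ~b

Suppose b = 1.
Suppose a = 0.
The clause (~d) is unit, so d = 0.
The clause (~f) is unit, so f = 0.
The clause (g) is unit, so g = 1.
The clause (c) is unit, so c = 1.
The clause (e) is unit, so e = 1.
All clauses are satisfied.

a ↦ 0, b ↦ 1, c ↦ 1, d ↦ 0, e ↦ 1, f ↦ 0, g ↦ 1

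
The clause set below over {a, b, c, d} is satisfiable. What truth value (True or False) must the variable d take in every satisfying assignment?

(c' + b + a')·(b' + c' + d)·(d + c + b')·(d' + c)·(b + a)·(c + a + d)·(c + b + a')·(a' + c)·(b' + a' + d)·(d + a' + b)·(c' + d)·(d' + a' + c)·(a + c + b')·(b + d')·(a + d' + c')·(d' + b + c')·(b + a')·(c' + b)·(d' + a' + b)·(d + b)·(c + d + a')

Suppose d = 0.
Unit clause (c') forces c = 0.
Unit clause (b') forces b = 0.
Now (b) is unsatisfied and unit — conflict.
So every satisfying assignment has d = True.

True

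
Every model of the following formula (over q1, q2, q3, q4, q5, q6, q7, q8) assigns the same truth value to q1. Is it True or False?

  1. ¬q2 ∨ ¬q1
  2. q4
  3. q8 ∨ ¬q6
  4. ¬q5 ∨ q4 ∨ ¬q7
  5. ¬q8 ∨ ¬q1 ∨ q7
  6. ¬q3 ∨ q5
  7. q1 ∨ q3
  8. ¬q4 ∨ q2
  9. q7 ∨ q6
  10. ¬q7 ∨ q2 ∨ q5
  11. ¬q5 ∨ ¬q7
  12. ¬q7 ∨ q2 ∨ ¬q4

False

Suppose q1 = True.
(¬q2) alone gives q2 = False.
(q4) alone gives q4 = True.
But (¬q4) is also a unit clause — contradiction.
So every satisfying assignment has q1 = False.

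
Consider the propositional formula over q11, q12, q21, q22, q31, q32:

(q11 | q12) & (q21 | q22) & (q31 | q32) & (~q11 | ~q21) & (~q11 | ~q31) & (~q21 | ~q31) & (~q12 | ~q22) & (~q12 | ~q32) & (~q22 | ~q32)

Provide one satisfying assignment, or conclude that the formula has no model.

Try q11 = 1.
Unit clause (~q21) forces q21 = 0.
Unit clause (q22) forces q22 = 1.
Unit clause (~q31) forces q31 = 0.
Unit clause (q32) forces q32 = 1.
Now (~q32) is unsatisfied and unit — conflict.
Undo q11 and try q11 = 0.
Unit clause (q12) forces q12 = 1.
Unit clause (~q22) forces q22 = 0.
Unit clause (q21) forces q21 = 1.
Unit clause (~q31) forces q31 = 0.
Unit clause (q32) forces q32 = 1.
Now (~q32) is unsatisfied and unit — conflict.
Neither q11 = 1 nor q11 = 0 works.

UNSATISFIABLE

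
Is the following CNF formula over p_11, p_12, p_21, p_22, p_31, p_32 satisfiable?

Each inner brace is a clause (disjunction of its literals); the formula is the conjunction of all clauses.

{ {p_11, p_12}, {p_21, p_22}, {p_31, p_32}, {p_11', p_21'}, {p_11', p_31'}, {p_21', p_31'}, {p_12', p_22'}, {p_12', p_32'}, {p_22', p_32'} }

Unsatisfiable

Case p_11 = 1:
(p_21') alone gives p_21 = 0.
(p_22) alone gives p_22 = 1.
(p_31') alone gives p_31 = 0.
(p_32) alone gives p_32 = 1.
But (p_32') is also a unit clause — contradiction.
Undo p_11 and try p_11 = 0.
(p_12) alone gives p_12 = 1.
(p_22') alone gives p_22 = 0.
(p_21) alone gives p_21 = 1.
(p_31') alone gives p_31 = 0.
(p_32) alone gives p_32 = 1.
But (p_32') is also a unit clause — contradiction.
Either choice for p_11 ends in contradiction.
No assignment satisfies every clause.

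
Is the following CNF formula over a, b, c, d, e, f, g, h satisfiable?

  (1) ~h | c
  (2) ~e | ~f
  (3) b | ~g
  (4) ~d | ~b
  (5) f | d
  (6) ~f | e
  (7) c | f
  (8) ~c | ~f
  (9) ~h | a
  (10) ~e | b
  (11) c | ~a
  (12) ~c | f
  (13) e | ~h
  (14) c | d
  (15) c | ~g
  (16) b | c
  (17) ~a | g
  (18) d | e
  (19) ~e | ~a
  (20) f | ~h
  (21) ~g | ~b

No, unsatisfiable

Case h = 0:
Case e = 0:
Unit clause (~f) forces f = 0.
Unit clause (d) forces d = 1.
Unit clause (~b) forces b = 0.
Unit clause (~g) forces g = 0.
Unit clause (c) forces c = 1.
But (~c) is also a unit clause — contradiction.
So e must be the other value — set e = 1.
Unit clause (~f) forces f = 0.
Unit clause (d) forces d = 1.
Unit clause (~b) forces b = 0.
But (b) is also a unit clause — contradiction.
Both values of e lead to a conflict.
So h must be the other value — set h = 1.
Unit clause (c) forces c = 1.
Unit clause (~f) forces f = 0.
But (f) is also a unit clause — contradiction.
Both values of h lead to a conflict.
No assignment satisfies every clause.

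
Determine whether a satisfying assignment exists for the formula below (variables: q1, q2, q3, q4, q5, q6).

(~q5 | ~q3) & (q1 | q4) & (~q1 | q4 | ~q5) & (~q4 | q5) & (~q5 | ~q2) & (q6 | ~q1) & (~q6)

Yes, satisfiable

From the singleton clause (~q6), q6 = 0.
From the singleton clause (~q1), q1 = 0.
From the singleton clause (q4), q4 = 1.
From the singleton clause (q5), q5 = 1.
From the singleton clause (~q3), q3 = 0.
From the singleton clause (~q2), q2 = 0.
Every clause now holds.
A satisfying assignment: q1: 0; q2: 0; q3: 0; q4: 1; q5: 1; q6: 0.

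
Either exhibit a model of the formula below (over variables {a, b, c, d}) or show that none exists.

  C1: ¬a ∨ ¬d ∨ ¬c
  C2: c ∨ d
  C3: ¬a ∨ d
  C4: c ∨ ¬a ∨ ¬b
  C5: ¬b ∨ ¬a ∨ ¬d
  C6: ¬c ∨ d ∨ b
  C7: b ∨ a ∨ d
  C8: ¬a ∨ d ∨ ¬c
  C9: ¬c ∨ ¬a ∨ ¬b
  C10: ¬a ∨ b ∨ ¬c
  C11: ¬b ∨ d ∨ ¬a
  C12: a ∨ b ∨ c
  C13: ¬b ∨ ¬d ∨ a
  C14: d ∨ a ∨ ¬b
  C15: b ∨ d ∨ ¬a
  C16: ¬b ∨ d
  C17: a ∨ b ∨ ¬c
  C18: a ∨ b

a ↦ True, b ↦ False, c ↦ False, d ↦ True

Case c = False:
From the singleton clause (d), d = True.
Case a = True:
From the singleton clause (¬b), b = False.
Every clause now holds.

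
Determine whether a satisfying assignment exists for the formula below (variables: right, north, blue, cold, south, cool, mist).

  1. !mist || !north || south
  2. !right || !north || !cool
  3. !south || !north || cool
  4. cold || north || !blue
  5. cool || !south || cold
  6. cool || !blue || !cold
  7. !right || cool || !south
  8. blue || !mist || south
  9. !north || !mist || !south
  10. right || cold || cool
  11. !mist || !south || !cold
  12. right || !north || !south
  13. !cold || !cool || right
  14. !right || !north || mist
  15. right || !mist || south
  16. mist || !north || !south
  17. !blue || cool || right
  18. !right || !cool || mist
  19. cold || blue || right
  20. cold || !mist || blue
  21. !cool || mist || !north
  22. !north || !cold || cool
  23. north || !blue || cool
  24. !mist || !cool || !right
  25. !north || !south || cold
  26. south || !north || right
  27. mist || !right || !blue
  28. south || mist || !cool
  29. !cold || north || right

Try mist = false.
Try right = true.
Unit clause (!north) forces north = false.
Unit clause (!cool) forces cool = false.
Unit clause (!south) forces south = false.
Unit clause (!blue) forces blue = false.
Every clause is now satisfied; cold is unconstrained.
A satisfying assignment: right: true, north: false, blue: false, cold: true, south: false, cool: false, mist: false.

Yes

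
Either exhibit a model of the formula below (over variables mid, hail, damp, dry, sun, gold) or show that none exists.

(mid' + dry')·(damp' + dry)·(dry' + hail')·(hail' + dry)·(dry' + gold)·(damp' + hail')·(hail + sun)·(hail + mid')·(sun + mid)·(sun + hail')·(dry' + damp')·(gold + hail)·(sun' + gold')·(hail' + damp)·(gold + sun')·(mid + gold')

Suppose mid = 0.
Unit clause (sun) forces sun = 1.
Unit clause (gold') forces gold = 0.
Now (gold) is unsatisfied and unit — conflict.
Backtrack on mid: now try mid = 1.
Unit clause (dry') forces dry = 0.
Unit clause (damp') forces damp = 0.
Unit clause (hail') forces hail = 0.
Now (hail) is unsatisfied and unit — conflict.
Neither mid = 1 nor mid = 0 works.

UNSATISFIABLE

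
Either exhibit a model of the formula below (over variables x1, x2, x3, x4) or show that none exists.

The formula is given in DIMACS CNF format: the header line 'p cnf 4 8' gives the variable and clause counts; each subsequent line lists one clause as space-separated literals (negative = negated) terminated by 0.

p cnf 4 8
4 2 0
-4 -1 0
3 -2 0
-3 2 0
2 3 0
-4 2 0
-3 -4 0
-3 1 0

Branch on x4: set x4 = False.
Unit clause (x2) forces x2 = True.
Unit clause (x3) forces x3 = True.
Unit clause (x1) forces x1 = True.
This assignment satisfies each clause.

x1: True,  x2: True,  x3: True,  x4: False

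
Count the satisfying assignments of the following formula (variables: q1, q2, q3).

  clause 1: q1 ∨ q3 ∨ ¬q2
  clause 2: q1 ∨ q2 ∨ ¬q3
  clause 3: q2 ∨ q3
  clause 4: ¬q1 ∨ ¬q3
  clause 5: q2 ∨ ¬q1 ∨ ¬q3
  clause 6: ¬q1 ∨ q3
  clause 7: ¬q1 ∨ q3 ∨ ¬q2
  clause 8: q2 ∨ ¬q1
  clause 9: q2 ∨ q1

There are 2^3 = 8 truth assignments over (q1, q2, q3).
Check each against the 9 clauses (columns in the order q1, q2, q3):
  F F F  ✗ fails (q2 ∨ q3)
  F F T  ✗ fails (q1 ∨ q2 ∨ ¬q3)
  F T F  ✗ fails (q1 ∨ q3 ∨ ¬q2)
  F T T  ✓ satisfies all
  T F F  ✗ fails (q2 ∨ q3)
  T F T  ✗ fails (¬q1 ∨ ¬q3)
  T T F  ✗ fails (¬q1 ∨ q3)
  T T T  ✗ fails (¬q1 ∨ ¬q3)
1 of the 8 rows is a model.

1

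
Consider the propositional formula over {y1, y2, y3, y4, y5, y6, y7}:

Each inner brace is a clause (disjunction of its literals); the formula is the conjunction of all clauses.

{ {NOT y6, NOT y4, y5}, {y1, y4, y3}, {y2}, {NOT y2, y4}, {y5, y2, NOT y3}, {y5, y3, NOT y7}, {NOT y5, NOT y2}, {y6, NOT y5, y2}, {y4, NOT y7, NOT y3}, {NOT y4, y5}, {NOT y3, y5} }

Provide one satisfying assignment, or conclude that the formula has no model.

UNSATISFIABLE

Unit clause (y2) forces y2 = true.
Unit clause (y4) forces y4 = true.
Unit clause (NOT y5) forces y5 = false.
Now (y5) is unsatisfied and unit — conflict.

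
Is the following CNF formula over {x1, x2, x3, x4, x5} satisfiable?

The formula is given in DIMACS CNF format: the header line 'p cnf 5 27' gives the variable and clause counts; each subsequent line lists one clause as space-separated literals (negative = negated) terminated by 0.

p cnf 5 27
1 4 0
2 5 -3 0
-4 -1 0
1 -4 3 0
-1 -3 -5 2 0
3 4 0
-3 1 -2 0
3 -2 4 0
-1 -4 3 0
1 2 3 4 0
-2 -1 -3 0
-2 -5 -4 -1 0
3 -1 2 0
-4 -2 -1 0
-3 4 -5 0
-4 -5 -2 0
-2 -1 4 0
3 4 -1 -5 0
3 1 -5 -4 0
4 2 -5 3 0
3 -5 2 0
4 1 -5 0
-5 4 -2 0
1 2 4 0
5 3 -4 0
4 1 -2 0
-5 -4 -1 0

Satisfiable

Suppose x1 = False.
Unit clause (x4) forces x4 = True.
Unit clause (x3) forces x3 = True.
Unit clause (¬x2) forces x2 = False.
Unit clause (x5) forces x5 = True.
All clauses are satisfied.
A satisfying assignment: x1=False,  x2=False,  x3=True,  x4=True,  x5=True.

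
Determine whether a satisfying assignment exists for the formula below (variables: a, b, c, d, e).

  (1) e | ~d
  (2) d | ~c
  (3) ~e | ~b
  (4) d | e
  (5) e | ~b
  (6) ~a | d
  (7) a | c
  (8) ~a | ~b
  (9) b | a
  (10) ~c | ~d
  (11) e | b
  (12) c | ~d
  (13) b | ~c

No

Case e = 1:
From the singleton clause (~b), b = 0.
From the singleton clause (a), a = 1.
From the singleton clause (d), d = 1.
From the singleton clause (~c), c = 0.
But (c) is also a unit clause — contradiction.
Backtrack on e: now try e = 0.
From the singleton clause (~d), d = 0.
But (d) is also a unit clause — contradiction.
Neither e = 1 nor e = 0 works.
No assignment satisfies every clause.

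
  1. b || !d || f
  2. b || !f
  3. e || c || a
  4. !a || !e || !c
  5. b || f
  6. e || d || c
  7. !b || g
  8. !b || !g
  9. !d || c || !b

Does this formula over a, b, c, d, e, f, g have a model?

Suppose b = true.
From the singleton clause (g), g = true.
But (!g) is also a unit clause — contradiction.
Backtrack on b: now try b = false.
From the singleton clause (!f), f = false.
But (f) is also a unit clause — contradiction.
Either choice for b ends in contradiction.
No assignment satisfies every clause.

No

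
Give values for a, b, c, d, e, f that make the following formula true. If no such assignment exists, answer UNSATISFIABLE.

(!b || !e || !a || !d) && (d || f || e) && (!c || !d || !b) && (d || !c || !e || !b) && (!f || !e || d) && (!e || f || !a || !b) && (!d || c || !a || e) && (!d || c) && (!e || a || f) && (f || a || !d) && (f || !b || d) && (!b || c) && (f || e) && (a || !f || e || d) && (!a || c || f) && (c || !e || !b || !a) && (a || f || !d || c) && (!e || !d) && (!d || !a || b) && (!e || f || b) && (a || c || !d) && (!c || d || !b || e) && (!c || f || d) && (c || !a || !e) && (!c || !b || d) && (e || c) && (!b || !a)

Case d = true:
Unit clause (c) forces c = true.
Unit clause (!b) forces b = false.
Unit clause (!e) forces e = false.
Unit clause (f) forces f = true.
Unit clause (!a) forces a = false.
All clauses are satisfied.

a: false,  b: false,  c: true,  d: true,  e: false,  f: true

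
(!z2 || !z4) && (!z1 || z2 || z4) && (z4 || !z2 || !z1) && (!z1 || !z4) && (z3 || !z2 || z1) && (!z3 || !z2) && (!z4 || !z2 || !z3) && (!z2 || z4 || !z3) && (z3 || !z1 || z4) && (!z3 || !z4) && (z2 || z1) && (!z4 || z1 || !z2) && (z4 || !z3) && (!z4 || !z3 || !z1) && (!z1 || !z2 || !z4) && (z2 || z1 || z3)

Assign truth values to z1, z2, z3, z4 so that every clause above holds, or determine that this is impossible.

UNSATISFIABLE

Suppose z2 = false.
(z1) alone gives z1 = true.
(z4) alone gives z4 = true.
But (!z4) is also a unit clause — contradiction.
So z2 must be the other value — set z2 = true.
(!z4) alone gives z4 = false.
(!z1) alone gives z1 = false.
(z3) alone gives z3 = true.
But (!z3) is also a unit clause — contradiction.
Either choice for z2 ends in contradiction.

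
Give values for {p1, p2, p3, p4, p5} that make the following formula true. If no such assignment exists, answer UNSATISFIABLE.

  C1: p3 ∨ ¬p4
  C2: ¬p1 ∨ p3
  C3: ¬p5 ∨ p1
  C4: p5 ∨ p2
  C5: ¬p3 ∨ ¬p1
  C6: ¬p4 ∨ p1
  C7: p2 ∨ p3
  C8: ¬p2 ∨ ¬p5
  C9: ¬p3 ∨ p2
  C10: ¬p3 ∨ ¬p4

p1 ↦ False, p2 ↦ True, p3 ↦ True, p4 ↦ False, p5 ↦ False

Try p3 = True.
Unit clause (¬p1) forces p1 = False.
Unit clause (¬p5) forces p5 = False.
Unit clause (p2) forces p2 = True.
Unit clause (¬p4) forces p4 = False.
Every clause now holds.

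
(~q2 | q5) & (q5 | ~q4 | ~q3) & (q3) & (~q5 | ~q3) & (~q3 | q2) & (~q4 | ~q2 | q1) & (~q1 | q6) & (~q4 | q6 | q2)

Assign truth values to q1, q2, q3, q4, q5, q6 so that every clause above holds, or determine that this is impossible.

(q3) alone gives q3 = 1.
(~q5) alone gives q5 = 0.
(~q2) alone gives q2 = 0.
That conflicts with the unit clause (q2).

UNSATISFIABLE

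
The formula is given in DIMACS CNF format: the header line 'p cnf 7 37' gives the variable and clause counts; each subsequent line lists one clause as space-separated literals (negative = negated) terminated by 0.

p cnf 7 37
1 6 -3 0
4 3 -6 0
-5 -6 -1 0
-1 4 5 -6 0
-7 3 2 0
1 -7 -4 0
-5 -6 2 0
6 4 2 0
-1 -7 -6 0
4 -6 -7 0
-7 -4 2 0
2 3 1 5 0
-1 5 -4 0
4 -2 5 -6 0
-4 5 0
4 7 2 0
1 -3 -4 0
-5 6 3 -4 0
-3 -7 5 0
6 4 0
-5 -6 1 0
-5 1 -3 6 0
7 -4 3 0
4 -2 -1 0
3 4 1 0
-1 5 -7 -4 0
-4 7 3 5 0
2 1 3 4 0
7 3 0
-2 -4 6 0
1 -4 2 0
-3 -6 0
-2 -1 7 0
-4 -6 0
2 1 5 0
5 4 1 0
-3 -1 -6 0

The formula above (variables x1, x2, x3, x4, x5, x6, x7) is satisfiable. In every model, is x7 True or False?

False

Suppose x7 = True.
Branch on x3: set x3 = True.
From the singleton clause (x5), x5 = True.
From the singleton clause (¬x6), x6 = False.
From the singleton clause (x1), x1 = True.
From the singleton clause (x4), x4 = True.
From the singleton clause (x2), x2 = True.
That conflicts with the unit clause (¬x2).
Undo x3 and try x3 = False.
From the singleton clause (x2), x2 = True.
Branch on x4: set x4 = True.
From the singleton clause (x1), x1 = True.
From the singleton clause (¬x6), x6 = False.
That conflicts with the unit clause (x6).
Undo x4 and try x4 = False.
From the singleton clause (¬x6), x6 = False.
That conflicts with the unit clause (x6).
Either choice for x4 ends in contradiction.
Either choice for x3 ends in contradiction.
So every satisfying assignment has x7 = False.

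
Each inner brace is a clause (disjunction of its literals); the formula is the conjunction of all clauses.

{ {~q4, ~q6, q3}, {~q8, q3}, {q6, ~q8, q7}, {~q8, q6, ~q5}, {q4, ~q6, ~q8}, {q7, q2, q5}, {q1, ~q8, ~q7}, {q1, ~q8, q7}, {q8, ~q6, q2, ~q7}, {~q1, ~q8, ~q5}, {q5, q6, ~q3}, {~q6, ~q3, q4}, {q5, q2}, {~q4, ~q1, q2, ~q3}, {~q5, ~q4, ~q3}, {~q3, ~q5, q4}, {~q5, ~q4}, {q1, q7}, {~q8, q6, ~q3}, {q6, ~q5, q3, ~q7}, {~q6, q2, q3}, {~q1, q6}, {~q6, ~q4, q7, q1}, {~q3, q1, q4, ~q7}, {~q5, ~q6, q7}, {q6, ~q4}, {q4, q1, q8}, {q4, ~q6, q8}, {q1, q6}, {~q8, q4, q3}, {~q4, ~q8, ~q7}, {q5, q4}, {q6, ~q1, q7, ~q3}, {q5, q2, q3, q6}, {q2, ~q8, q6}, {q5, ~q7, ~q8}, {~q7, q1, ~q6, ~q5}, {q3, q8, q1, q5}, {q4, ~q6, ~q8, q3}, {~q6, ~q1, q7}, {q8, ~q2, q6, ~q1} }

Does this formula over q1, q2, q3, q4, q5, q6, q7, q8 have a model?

Branch on q8: set q8 = 0.
Branch on q5: set q5 = 0.
Unit clause (q2) forces q2 = 1.
Unit clause (q4) forces q4 = 1.
Unit clause (q6) forces q6 = 1.
Unit clause (q3) forces q3 = 1.
Branch on q1: set q1 = 0.
Unit clause (q7) forces q7 = 1.
This assignment satisfies each clause.
A satisfying assignment: q1=0, q2=1, q3=1, q4=1, q5=0, q6=1, q7=1, q8=0.

Yes, satisfiable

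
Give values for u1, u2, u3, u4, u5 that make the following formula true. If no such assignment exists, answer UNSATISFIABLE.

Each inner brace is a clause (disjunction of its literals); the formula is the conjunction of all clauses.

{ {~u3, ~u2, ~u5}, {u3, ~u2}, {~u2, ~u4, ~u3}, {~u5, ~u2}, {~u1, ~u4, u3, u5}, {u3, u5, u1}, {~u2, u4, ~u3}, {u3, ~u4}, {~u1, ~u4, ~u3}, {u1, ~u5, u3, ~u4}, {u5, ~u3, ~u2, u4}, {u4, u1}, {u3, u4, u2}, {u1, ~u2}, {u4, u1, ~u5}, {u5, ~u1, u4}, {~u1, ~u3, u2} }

Branch on u3: set u3 = 1.
Branch on u2: set u2 = 0.
Unit clause (~u1) forces u1 = 0.
Unit clause (u4) forces u4 = 1.
No clause remains; u5 is free.

u1 ↦ 0, u2 ↦ 0, u3 ↦ 1, u4 ↦ 1, u5 ↦ 1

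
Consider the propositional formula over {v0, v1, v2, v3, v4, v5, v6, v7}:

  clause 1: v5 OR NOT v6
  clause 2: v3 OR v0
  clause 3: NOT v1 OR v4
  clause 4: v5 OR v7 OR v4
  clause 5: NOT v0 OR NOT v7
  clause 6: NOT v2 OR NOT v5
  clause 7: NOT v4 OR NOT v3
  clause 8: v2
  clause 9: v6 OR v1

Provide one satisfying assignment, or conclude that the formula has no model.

v0=true; v1=true; v2=true; v3=false; v4=true; v5=false; v6=false; v7=false

The clause (v2) is unit, so v2 = true.
The clause (NOT v5) is unit, so v5 = false.
The clause (NOT v6) is unit, so v6 = false.
The clause (v1) is unit, so v1 = true.
The clause (v4) is unit, so v4 = true.
The clause (NOT v3) is unit, so v3 = false.
The clause (v0) is unit, so v0 = true.
The clause (NOT v7) is unit, so v7 = false.
All clauses are satisfied.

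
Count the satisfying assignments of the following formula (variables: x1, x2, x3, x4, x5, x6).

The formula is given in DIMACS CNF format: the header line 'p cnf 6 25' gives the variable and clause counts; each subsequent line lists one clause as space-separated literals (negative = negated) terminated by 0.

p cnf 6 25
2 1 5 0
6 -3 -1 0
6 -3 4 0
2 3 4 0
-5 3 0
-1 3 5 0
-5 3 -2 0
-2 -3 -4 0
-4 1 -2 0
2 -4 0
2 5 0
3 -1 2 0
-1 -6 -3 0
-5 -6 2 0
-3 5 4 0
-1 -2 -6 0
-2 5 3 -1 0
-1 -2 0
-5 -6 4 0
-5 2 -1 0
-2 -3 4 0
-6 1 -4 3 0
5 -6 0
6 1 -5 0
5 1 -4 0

1

There are 2^6 = 64 truth assignments over (x1, x2, x3, x4, x5, x6).
Split on x4. With x4 = True, the clauses containing x4 are satisfied and ¬x4 drops from the rest; 0 of the 2^5 = 32 assignments to the other variables satisfy what remains.
With x4 = False, by the same count on the reduced clause set, 1 assignment works.
(One model: x1=F, x2=T, x3=F, x4=F, x5=F, x6=F.)
Total: 0 + 1 = 1.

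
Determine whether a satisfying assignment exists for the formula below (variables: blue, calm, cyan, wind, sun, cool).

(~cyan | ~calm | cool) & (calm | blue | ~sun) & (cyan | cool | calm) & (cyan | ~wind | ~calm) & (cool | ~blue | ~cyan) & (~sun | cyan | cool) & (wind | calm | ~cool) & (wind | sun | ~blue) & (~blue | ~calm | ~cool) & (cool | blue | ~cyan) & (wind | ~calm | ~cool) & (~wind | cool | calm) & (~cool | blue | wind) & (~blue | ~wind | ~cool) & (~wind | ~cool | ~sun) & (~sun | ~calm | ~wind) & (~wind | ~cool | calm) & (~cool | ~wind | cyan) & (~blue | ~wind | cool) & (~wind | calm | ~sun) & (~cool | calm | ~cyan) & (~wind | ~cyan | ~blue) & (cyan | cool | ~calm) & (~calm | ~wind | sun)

No

Branch on cyan: set cyan = 0.
Branch on cool: set cool = 1.
(~wind) alone gives wind = 0.
(calm) alone gives calm = 1.
Now (~calm) is unsatisfied and unit — conflict.
So cool must be the other value — set cool = 0.
(calm) alone gives calm = 1.
Now (~calm) is unsatisfied and unit — conflict.
Neither cool = 1 nor cool = 0 works.
So cyan must be the other value — set cyan = 1.
Branch on calm: set calm = 0.
(~cool) alone gives cool = 0.
(~blue) alone gives blue = 0.
Now (blue) is unsatisfied and unit — conflict.
So calm must be the other value — set calm = 1.
(cool) alone gives cool = 1.
(~blue) alone gives blue = 0.
(wind) alone gives wind = 1.
(~sun) alone gives sun = 0.
Now (sun) is unsatisfied and unit — conflict.
Neither calm = 1 nor calm = 0 works.
Neither cyan = 1 nor cyan = 0 works.
No assignment satisfies every clause.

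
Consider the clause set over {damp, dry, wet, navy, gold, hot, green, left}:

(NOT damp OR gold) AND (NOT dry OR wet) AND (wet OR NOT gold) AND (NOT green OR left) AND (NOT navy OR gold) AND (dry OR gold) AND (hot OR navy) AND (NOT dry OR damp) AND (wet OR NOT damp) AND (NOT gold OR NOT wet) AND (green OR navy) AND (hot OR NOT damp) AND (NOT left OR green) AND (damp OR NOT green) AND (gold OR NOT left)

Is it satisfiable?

Suppose damp = false.
The clause (NOT dry) is unit, so dry = false.
The clause (gold) is unit, so gold = true.
The clause (wet) is unit, so wet = true.
But (NOT wet) is also a unit clause — contradiction.
So damp must be the other value — set damp = true.
The clause (gold) is unit, so gold = true.
The clause (wet) is unit, so wet = true.
But (NOT wet) is also a unit clause — contradiction.
Either choice for damp ends in contradiction.
No assignment satisfies every clause.

No, unsatisfiable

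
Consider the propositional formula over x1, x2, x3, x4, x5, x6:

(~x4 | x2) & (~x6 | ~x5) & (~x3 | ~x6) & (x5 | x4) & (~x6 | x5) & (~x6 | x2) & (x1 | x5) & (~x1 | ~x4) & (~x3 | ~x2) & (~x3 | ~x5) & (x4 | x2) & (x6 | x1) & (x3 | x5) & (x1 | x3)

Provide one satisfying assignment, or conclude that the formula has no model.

Case x4 = 0:
From the singleton clause (x5), x5 = 1.
From the singleton clause (~x6), x6 = 0.
From the singleton clause (~x3), x3 = 0.
From the singleton clause (x2), x2 = 1.
From the singleton clause (x1), x1 = 1.
This assignment satisfies each clause.

x1: 1,  x2: 1,  x3: 0,  x4: 0,  x5: 1,  x6: 0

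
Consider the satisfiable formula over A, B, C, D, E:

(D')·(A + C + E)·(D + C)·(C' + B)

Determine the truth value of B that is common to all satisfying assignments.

True

Suppose B = 0.
From the singleton clause (D'), D = 0.
From the singleton clause (C), C = 1.
But (C') is also a unit clause — contradiction.
So every satisfying assignment has B = True.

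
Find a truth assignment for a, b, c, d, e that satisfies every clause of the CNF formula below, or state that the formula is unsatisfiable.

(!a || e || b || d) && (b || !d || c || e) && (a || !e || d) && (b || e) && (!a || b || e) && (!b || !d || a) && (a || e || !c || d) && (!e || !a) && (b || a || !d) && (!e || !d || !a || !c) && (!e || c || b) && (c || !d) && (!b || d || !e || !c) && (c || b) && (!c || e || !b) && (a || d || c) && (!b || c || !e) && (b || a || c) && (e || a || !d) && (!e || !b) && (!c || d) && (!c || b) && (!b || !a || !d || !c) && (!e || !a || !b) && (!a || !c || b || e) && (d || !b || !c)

Try b = true.
Unit clause (!e) forces e = false.
Unit clause (!c) forces c = false.
Unit clause (!d) forces d = false.
Unit clause (a) forces a = true.
This assignment satisfies each clause.

a=true,  b=true,  c=false,  d=false,  e=false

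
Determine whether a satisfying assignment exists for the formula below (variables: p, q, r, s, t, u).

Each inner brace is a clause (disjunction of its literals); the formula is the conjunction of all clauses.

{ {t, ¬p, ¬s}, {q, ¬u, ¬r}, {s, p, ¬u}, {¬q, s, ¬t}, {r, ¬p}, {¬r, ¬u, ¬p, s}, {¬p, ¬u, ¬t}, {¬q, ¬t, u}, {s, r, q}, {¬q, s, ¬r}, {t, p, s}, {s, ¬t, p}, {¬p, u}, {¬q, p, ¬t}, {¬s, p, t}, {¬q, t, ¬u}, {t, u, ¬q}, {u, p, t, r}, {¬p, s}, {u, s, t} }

Yes, satisfiable

Suppose r = False.
The clause (¬p) is unit, so p = False.
Suppose s = True.
The clause (t) is unit, so t = True.
The clause (¬q) is unit, so q = False.
No clause remains; u is free.
A satisfying assignment: p=False, q=False, r=False, s=True, t=True, u=True.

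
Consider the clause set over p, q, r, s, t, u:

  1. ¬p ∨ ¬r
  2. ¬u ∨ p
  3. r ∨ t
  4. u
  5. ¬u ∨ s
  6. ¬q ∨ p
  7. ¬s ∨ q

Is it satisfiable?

Unit clause (u) forces u = True.
Unit clause (p) forces p = True.
Unit clause (¬r) forces r = False.
Unit clause (t) forces t = True.
Unit clause (s) forces s = True.
Unit clause (q) forces q = True.
Every clause now holds.
A satisfying assignment: p ↦ True,  q ↦ True,  r ↦ False,  s ↦ True,  t ↦ True,  u ↦ True.

Yes, satisfiable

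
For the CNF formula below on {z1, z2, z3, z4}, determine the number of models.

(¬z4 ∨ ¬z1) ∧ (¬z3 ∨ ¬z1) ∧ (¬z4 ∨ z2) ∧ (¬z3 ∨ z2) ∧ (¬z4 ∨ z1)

There are 2^4 = 16 truth assignments over (z1, z2, z3, z4).
Check each against the 5 clauses (columns in the order z1, z2, z3, z4):
  F F F F  ✓ satisfies all
  F F F T  ✗ fails (¬z4 ∨ z2)
  F F T F  ✗ fails (¬z3 ∨ z2)
  F F T T  ✗ fails (¬z4 ∨ z2)
  F T F F  ✓ satisfies all
  F T F T  ✗ fails (¬z4 ∨ z1)
  F T T F  ✓ satisfies all
  F T T T  ✗ fails (¬z4 ∨ z1)
  T F F F  ✓ satisfies all
  T F F T  ✗ fails (¬z4 ∨ ¬z1)
  T F T F  ✗ fails (¬z3 ∨ ¬z1)
  T F T T  ✗ fails (¬z4 ∨ ¬z1)
  T T F F  ✓ satisfies all
  T T F T  ✗ fails (¬z4 ∨ ¬z1)
  T T T F  ✗ fails (¬z3 ∨ ¬z1)
  T T T T  ✗ fails (¬z4 ∨ ¬z1)
5 of the 16 rows are models.

5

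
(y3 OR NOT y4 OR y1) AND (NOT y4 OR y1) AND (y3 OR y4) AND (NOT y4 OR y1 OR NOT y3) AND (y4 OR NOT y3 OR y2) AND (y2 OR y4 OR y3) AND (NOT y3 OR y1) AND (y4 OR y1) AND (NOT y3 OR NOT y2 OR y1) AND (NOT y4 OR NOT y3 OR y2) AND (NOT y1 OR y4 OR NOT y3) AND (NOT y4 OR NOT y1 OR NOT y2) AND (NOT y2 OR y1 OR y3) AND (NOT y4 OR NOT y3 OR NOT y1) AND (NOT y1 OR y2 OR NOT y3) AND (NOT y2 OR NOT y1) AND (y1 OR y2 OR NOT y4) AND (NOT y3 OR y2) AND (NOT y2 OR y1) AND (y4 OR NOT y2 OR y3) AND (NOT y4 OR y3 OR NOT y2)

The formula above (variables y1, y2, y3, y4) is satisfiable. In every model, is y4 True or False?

True

Suppose y4 = false.
From the singleton clause (y3), y3 = true.
From the singleton clause (y2), y2 = true.
From the singleton clause (y1), y1 = true.
That conflicts with the unit clause (NOT y1).
So every satisfying assignment has y4 = True.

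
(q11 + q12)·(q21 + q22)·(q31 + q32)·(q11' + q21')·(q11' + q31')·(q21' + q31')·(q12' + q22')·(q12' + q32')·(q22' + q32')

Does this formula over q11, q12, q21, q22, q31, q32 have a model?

Branch on q11: set q11 = 1.
From the singleton clause (q21'), q21 = 0.
From the singleton clause (q22), q22 = 1.
From the singleton clause (q31'), q31 = 0.
From the singleton clause (q32), q32 = 1.
But (q32') is also a unit clause — contradiction.
That branch fails; take q11 = 0 instead.
From the singleton clause (q12), q12 = 1.
From the singleton clause (q22'), q22 = 0.
From the singleton clause (q21), q21 = 1.
From the singleton clause (q31'), q31 = 0.
From the singleton clause (q32), q32 = 1.
But (q32') is also a unit clause — contradiction.
Either choice for q11 ends in contradiction.
No assignment satisfies every clause.

No, unsatisfiable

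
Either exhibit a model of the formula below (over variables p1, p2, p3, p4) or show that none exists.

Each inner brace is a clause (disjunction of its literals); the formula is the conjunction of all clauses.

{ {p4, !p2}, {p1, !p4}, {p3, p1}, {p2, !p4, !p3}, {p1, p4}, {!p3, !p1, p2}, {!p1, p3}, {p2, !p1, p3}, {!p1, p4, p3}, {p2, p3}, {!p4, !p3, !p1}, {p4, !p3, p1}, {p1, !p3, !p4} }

Branch on p4: set p4 = true.
Unit clause (p1) forces p1 = true.
Unit clause (p3) forces p3 = true.
But (!p3) is also a unit clause — contradiction.
That branch fails; take p4 = false instead.
Unit clause (!p2) forces p2 = false.
Unit clause (p1) forces p1 = true.
Unit clause (!p3) forces p3 = false.
But (p3) is also a unit clause — contradiction.
Neither p4 = true nor p4 = false works.

UNSATISFIABLE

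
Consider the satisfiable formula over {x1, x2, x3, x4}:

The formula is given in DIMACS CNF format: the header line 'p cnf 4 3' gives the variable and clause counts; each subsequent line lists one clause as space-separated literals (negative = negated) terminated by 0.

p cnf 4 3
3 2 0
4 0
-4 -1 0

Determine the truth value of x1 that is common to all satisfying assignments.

Suppose x1 = True.
From the singleton clause (x4), x4 = True.
But (¬x4) is also a unit clause — contradiction.
So every satisfying assignment has x1 = False.

False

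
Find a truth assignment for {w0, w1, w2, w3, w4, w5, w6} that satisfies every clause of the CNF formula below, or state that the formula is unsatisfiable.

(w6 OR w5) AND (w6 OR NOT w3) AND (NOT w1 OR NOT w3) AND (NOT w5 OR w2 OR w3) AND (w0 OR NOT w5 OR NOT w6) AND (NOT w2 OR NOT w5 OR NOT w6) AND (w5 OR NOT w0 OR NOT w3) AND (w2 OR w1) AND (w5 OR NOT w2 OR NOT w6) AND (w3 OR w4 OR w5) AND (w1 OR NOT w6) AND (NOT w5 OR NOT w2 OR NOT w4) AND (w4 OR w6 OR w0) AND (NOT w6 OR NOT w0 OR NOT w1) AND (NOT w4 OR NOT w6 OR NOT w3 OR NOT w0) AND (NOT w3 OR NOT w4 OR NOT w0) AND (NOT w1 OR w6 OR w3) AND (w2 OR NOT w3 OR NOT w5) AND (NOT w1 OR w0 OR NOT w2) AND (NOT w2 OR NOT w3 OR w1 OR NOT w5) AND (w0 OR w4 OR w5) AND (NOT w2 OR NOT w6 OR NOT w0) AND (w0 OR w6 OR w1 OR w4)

w0=true; w1=false; w2=true; w3=false; w4=false; w5=true; w6=false

Try w6 = false.
From the singleton clause (w5), w5 = true.
From the singleton clause (NOT w3), w3 = false.
From the singleton clause (w2), w2 = true.
From the singleton clause (NOT w4), w4 = false.
From the singleton clause (w0), w0 = true.
From the singleton clause (NOT w1), w1 = false.
Every clause now holds.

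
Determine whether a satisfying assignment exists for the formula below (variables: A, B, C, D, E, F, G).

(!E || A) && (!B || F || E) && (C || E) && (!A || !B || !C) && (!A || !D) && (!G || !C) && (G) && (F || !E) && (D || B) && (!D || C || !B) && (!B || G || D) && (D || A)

Yes

From the singleton clause (G), G = true.
From the singleton clause (!C), C = false.
From the singleton clause (E), E = true.
From the singleton clause (A), A = true.
From the singleton clause (!D), D = false.
From the singleton clause (F), F = true.
From the singleton clause (B), B = true.
Every clause now holds.
A satisfying assignment: A: true, B: true, C: false, D: false, E: true, F: true, G: true.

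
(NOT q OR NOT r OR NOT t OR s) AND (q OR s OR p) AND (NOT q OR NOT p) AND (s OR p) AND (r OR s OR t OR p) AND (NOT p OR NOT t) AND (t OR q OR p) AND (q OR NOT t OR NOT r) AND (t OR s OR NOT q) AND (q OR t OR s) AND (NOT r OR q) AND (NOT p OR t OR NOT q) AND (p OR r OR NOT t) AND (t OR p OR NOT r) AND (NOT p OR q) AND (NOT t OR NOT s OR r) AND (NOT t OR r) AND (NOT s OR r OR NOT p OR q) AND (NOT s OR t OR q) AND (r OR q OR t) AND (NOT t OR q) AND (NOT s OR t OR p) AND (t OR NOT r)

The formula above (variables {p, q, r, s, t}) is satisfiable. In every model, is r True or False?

True

Suppose r = false.
From the singleton clause (NOT t), t = false.
From the singleton clause (q), q = true.
From the singleton clause (NOT p), p = false.
From the singleton clause (s), s = true.
That conflicts with the unit clause (NOT s).
So every satisfying assignment has r = True.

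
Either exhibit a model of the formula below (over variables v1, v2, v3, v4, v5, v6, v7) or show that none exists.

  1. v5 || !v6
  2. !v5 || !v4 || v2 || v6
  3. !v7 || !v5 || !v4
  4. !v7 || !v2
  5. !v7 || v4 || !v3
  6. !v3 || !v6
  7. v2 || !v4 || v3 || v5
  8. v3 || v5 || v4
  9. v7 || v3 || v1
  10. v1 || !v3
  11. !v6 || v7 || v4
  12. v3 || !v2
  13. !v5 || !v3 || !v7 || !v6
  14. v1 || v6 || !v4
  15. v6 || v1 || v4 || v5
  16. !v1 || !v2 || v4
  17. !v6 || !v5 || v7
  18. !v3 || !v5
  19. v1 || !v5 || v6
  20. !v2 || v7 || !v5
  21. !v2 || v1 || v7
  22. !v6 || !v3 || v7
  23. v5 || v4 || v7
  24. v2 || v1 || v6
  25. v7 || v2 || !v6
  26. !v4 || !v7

Case v5 = false:
The clause (!v6) is unit, so v6 = false.
Case v7 = false:
The clause (v4) is unit, so v4 = true.
The clause (v1) is unit, so v1 = true.
Case v2 = false:
The clause (v3) is unit, so v3 = true.
All clauses are satisfied.

v1=true, v2=false, v3=true, v4=true, v5=false, v6=false, v7=false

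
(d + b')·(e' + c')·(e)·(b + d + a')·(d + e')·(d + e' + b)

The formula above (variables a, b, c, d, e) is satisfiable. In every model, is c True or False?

Suppose c = 1.
The clause (e') is unit, so e = 0.
That conflicts with the unit clause (e).
So every satisfying assignment has c = False.

False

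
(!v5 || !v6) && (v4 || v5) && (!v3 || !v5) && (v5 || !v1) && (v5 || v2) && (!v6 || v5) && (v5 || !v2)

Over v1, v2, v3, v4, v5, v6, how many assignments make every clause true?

8

There are 2^6 = 64 truth assignments over (v1, v2, v3, v4, v5, v6).
Split on v1. With v1 = true, the clauses containing v1 are satisfied and !v1 drops from the rest; 4 of the 2^5 = 32 assignments to the other variables satisfy what remains.
With v1 = false, by the same count on the reduced clause set, 4 assignments work.
Total: 4 + 4 = 8.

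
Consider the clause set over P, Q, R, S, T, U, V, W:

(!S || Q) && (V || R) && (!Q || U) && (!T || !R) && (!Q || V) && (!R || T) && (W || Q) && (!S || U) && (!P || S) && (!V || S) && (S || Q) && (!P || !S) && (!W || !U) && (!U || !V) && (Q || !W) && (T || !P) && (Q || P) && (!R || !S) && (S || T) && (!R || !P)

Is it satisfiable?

Unsatisfiable

Suppose S = false.
From the singleton clause (!P), P = false.
From the singleton clause (!V), V = false.
From the singleton clause (R), R = true.
From the singleton clause (!T), T = false.
But (T) is also a unit clause — contradiction.
Undo S and try S = true.
From the singleton clause (Q), Q = true.
From the singleton clause (U), U = true.
From the singleton clause (V), V = true.
But (!V) is also a unit clause — contradiction.
Either choice for S ends in contradiction.
No assignment satisfies every clause.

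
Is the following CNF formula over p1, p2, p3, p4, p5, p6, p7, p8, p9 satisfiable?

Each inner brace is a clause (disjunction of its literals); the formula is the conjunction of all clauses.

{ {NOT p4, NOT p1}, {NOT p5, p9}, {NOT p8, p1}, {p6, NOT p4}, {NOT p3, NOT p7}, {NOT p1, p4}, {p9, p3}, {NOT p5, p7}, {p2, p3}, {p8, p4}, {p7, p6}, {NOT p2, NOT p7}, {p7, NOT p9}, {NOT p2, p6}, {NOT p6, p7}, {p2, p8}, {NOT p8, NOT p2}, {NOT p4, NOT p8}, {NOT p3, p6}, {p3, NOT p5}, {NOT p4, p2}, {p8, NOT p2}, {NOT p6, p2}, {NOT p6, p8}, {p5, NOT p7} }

No, unsatisfiable

Branch on p4: set p4 = false.
The clause (NOT p1) is unit, so p1 = false.
The clause (NOT p8) is unit, so p8 = false.
Now (p8) is unsatisfied and unit — conflict.
Backtrack on p4: now try p4 = true.
The clause (NOT p1) is unit, so p1 = false.
The clause (NOT p8) is unit, so p8 = false.
The clause (p6) is unit, so p6 = true.
Now (NOT p6) is unsatisfied and unit — conflict.
Both values of p4 lead to a conflict.
No assignment satisfies every clause.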